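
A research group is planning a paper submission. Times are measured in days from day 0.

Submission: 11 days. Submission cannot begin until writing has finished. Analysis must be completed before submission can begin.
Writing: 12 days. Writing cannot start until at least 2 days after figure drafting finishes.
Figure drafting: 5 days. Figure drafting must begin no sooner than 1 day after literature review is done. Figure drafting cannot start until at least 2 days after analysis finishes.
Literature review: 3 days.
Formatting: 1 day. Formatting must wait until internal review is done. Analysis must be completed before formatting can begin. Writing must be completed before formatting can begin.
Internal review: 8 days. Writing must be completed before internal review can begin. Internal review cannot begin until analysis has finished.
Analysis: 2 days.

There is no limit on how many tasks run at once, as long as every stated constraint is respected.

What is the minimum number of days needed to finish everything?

34

Nothing blocks analysis, so it runs from day 0 to day 2.
Literature review has no prerequisites, so it starts at day 0 and finishes at day 3.
For figure drafting: literature review (finishes day 3, plus 1-day gap → day 4); analysis (finishes day 2, plus 2-day gap → day 4). Taking the maximum gives a start of day 4, and it finishes at 4 + 5 = day 9.
Writing waits on figure drafting (finishes day 9, plus 2-day gap → day 11), so it starts at day 11 and finishes at 11 + 12 = day 23.
Submission needs all of writing (finishes day 23); analysis (finishes day 2). That puts its earliest start at day 23; it finishes at 23 + 11 = day 34.
Internal review needs all of writing (finishes day 23); analysis (finishes day 2). That puts its earliest start at day 23; it finishes at 23 + 8 = day 31.
For formatting: internal review (finishes day 31); analysis (finishes day 2); writing (finishes day 23). Taking the maximum gives a start of day 31, and it finishes at 31 + 1 = day 32.
All tasks are finished once the last one completes. Finish times: Literature review at 3, Analysis at 2, Figure drafting at 9, Writing at 23, Internal review at 31, Formatting at 32, Submission at 34. The latest is day 34.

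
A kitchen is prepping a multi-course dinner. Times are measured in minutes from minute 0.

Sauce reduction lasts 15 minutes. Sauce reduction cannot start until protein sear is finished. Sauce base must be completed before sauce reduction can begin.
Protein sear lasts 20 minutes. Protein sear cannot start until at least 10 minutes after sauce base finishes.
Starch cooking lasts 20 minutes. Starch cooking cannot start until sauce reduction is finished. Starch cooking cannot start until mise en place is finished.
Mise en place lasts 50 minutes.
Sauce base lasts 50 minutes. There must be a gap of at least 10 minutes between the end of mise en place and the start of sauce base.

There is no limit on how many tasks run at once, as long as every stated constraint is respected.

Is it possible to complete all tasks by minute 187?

Mise en place has no prerequisites, so it starts at minute 0 and finishes at minute 50.
Sauce base waits on mise en place (finishes minute 50, plus 10-minute gap → minute 60), so it starts at minute 60 and finishes at 60 + 50 = minute 110.
Protein sear cannot begin until sauce base (finishes minute 110, plus 10-minute gap → minute 120). It runs from minute 120 to 120 + 20 = minute 140.
For sauce reduction: protein sear (finishes minute 140); sauce base (finishes minute 110). Taking the maximum gives a start of minute 140, and it finishes at 140 + 15 = minute 155.
Starch cooking needs all of sauce reduction (finishes minute 155); mise en place (finishes minute 50). That puts its earliest start at minute 155; it finishes at 155 + 20 = minute 175.
Every task is finished by minute 175, which is no later than the deadline of 187, so the schedule is feasible.

Yes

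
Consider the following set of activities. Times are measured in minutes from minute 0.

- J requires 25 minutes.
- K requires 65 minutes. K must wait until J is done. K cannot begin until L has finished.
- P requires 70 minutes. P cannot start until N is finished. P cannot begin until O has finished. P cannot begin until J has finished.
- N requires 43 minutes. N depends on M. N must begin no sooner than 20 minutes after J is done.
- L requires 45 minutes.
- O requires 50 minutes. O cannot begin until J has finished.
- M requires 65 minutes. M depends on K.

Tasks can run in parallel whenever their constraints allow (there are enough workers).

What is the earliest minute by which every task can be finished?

Nothing blocks L, so it runs from minute 0 to minute 45.
J has no prerequisites, so it starts at minute 0 and finishes at minute 25.
O cannot begin until J (finishes minute 25). It runs from minute 25 to 25 + 50 = minute 75.
K needs all of J (finishes minute 25); L (finishes minute 45). That puts its earliest start at minute 45; it finishes at 45 + 65 = minute 110.
M cannot begin until K (finishes minute 110). It runs from minute 110 to 110 + 65 = minute 175.
For N: M (finishes minute 175); J (finishes minute 25, plus 20-minute gap → minute 45). Taking the maximum gives a start of minute 175, and it finishes at 175 + 43 = minute 218.
P has to wait for N (finishes minute 218); O (finishes minute 75); J (finishes minute 25). The latest of these is minute 218, so P runs minute 218 to 218 + 70 = minute 288.
All tasks are finished once the last one completes. Finish times: J at 25, K at 110, L at 45, M at 175, N at 218, O at 75, P at 288. The latest is minute 288.

288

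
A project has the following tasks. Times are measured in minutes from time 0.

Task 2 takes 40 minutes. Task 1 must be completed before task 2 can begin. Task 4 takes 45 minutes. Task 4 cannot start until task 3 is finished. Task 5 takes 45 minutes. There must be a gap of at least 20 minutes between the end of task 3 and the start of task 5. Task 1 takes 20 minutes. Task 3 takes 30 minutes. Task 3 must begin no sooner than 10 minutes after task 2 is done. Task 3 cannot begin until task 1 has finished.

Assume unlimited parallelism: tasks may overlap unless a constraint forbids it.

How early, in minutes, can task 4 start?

Task 1 has no prerequisites, so it starts at minute 0 and finishes at minute 20.
Task 2 cannot begin until task 1 (finishes minute 20). It runs from minute 20 to 20 + 40 = minute 60.
Task 3 needs all of task 2 (finishes minute 60, plus 10-minute gap → minute 70); task 1 (finishes minute 20). That puts its earliest start at minute 70; it finishes at 70 + 30 = minute 100.
Task 4 waits on task 3 (finishes minute 100), so the earliest it can start is minute 100.

100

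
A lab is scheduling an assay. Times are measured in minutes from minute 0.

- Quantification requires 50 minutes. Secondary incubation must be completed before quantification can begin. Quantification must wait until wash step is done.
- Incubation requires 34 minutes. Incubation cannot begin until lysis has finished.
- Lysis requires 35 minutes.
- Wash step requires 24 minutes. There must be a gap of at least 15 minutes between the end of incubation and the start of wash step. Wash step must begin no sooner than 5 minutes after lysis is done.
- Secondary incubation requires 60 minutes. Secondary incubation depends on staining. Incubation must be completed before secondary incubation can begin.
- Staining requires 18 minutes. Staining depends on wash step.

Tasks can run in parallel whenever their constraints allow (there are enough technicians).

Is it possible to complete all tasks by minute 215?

No

Nothing blocks lysis, so it runs from minute 0 to minute 35.
Incubation cannot begin until lysis (finishes minute 35). It runs from minute 35 to 35 + 34 = minute 69.
Wash step needs all of incubation (finishes minute 69, plus 15-minute gap → minute 84); lysis (finishes minute 35, plus 5-minute gap → minute 40). That puts its earliest start at minute 84; it finishes at 84 + 24 = minute 108.
After wash step (finishes minute 108), staining can start at minute 108 and finishes at minute 126.
Secondary incubation cannot start until staining (finishes minute 126); incubation (finishes minute 69). The controlling bound is minute 126, so secondary incubation finishes at 126 + 60 = minute 186.
Quantification needs all of secondary incubation (finishes minute 186); wash step (finishes minute 108). That puts its earliest start at minute 186; it finishes at 186 + 50 = minute 236.
The earliest everything can be done is minute 236, which is after the deadline of 215, so it is not possible.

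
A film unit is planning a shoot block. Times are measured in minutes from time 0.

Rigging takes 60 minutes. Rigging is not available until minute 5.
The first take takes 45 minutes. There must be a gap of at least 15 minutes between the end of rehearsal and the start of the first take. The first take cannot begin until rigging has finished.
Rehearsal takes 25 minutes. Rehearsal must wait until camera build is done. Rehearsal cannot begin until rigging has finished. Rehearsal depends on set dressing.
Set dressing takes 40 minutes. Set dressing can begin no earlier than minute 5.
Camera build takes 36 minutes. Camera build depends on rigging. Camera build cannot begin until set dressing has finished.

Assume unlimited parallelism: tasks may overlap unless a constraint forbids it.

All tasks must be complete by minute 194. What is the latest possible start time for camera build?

73

Nothing follows the first take; the deadline of minute 194 is its only limit. It must start by 194 − 45 = minute 149.
Rehearsal has to be done before the first take (must start by minute 149, minus 15-minute gap → minute 134). That means finishing by minute 134, i.e. starting by 134 − 25 = minute 109.
Since rehearsal (must start by minute 109) depends on it, camera build must finish by minute 109. Backing off its 36-minute duration gives a latest start of minute 73.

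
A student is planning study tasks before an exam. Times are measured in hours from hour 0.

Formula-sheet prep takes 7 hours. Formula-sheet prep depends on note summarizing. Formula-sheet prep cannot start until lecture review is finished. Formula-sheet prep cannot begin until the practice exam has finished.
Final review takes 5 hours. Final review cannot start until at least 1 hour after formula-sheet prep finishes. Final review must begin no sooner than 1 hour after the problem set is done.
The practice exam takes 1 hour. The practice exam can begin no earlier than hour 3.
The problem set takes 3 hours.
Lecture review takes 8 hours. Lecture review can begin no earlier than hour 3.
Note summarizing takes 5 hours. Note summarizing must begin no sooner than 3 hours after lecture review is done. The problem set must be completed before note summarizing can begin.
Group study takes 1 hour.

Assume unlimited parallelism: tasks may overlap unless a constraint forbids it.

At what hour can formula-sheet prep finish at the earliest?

26

The practice exam waits on its own release at hour 3, so it starts at hour 3 and finishes at 3 + 1 = hour 4.
Nothing blocks the problem set, so it runs from hour 0 to hour 3.
Lecture review cannot begin until its own release at hour 3. It runs from hour 3 to 3 + 8 = hour 11.
Note summarizing cannot start until lecture review (finishes hour 11, plus 3-hour gap → hour 14); the problem set (finishes hour 3). The controlling bound is hour 14, so note summarizing finishes at 14 + 5 = hour 19.
Formula-sheet prep has to wait for note summarizing (finishes hour 19); lecture review (finishes hour 11); the practice exam (finishes hour 4). The latest of these is hour 19, so formula-sheet prep runs hour 19 to 19 + 7 = hour 26.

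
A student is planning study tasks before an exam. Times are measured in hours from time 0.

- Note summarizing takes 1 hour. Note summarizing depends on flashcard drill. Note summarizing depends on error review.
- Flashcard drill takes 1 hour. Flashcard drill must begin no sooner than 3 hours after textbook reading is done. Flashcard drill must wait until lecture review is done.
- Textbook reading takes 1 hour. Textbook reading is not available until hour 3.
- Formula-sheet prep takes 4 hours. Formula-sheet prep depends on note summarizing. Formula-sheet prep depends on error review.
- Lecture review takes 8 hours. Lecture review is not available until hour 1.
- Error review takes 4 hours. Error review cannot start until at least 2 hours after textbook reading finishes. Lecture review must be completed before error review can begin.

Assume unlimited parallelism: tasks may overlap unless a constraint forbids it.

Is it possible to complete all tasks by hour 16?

After its own release at hour 1, lecture review can start at hour 1 and finishes at hour 9.
After its own release at hour 3, textbook reading can start at hour 3 and finishes at hour 4.
Error review has to wait for textbook reading (finishes hour 4, plus 2-hour gap → hour 6); lecture review (finishes hour 9). The latest of these is hour 9, so error review runs hour 9 to 9 + 4 = hour 13.
Flashcard drill needs all of textbook reading (finishes hour 4, plus 3-hour gap → hour 7); lecture review (finishes hour 9). That puts its earliest start at hour 9; it finishes at 9 + 1 = hour 10.
For note summarizing: flashcard drill (finishes hour 10); error review (finishes hour 13). Taking the maximum gives a start of hour 13, and it finishes at 13 + 1 = hour 14.
Formula-sheet prep has to wait for note summarizing (finishes hour 14); error review (finishes hour 13). The latest of these is hour 14, so formula-sheet prep runs hour 14 to 14 + 4 = hour 18.
The earliest everything can be done is hour 18, which is after the deadline of 16, so it is not possible.

No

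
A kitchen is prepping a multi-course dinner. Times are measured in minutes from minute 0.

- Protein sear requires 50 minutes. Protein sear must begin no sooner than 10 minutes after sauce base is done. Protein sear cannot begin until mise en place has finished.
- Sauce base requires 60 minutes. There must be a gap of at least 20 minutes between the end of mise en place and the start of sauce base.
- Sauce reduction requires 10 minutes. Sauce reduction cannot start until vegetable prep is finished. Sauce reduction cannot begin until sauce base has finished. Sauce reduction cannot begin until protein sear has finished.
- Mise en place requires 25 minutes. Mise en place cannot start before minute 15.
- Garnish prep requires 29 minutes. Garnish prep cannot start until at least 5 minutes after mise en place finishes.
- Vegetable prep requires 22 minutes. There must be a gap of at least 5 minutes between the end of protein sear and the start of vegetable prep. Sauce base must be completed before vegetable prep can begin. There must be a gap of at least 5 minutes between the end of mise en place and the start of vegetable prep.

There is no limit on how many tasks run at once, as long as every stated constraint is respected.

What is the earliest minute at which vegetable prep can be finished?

After its own release at minute 15, mise en place can start at minute 15 and finishes at minute 40.
After mise en place (finishes minute 40, plus 20-minute gap → minute 60), sauce base can start at minute 60 and finishes at minute 120.
Protein sear has to wait for sauce base (finishes minute 120, plus 10-minute gap → minute 130); mise en place (finishes minute 40). The latest of these is minute 130, so protein sear runs minute 130 to 130 + 50 = minute 180.
For vegetable prep: protein sear (finishes minute 180, plus 5-minute gap → minute 185); sauce base (finishes minute 120); mise en place (finishes minute 40, plus 5-minute gap → minute 45). Taking the maximum gives a start of minute 185, and it finishes at 185 + 22 = minute 207.

207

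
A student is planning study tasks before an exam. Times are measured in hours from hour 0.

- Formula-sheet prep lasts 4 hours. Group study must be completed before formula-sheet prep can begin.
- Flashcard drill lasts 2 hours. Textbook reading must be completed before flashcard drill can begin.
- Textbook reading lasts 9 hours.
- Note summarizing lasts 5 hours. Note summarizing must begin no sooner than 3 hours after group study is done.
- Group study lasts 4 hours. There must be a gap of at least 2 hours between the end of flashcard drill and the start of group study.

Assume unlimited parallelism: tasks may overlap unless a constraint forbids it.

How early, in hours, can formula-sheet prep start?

Nothing blocks textbook reading, so it runs from hour 0 to hour 9.
After textbook reading (finishes hour 9), flashcard drill can start at hour 9 and finishes at hour 11.
Group study cannot begin until flashcard drill (finishes hour 11, plus 2-hour gap → hour 13). It runs from hour 13 to 13 + 4 = hour 17.
Formula-sheet prep waits on group study (finishes hour 17), so the earliest it can start is hour 17.

17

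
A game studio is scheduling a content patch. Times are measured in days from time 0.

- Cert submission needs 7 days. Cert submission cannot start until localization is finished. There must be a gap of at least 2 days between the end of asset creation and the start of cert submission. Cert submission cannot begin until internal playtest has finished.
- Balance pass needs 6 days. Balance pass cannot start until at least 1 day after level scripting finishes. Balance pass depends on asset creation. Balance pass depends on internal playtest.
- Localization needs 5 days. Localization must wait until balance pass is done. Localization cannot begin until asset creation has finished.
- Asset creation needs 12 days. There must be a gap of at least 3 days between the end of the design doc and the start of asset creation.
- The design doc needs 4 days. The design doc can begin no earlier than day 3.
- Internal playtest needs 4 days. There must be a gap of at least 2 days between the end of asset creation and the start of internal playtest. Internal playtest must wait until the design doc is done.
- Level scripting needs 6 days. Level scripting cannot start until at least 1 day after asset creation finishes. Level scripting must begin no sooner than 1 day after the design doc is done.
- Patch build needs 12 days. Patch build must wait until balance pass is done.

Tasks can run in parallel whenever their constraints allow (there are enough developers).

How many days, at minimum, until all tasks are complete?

The design doc cannot begin until its own release at day 3. It runs from day 3 to 3 + 4 = day 7.
After the design doc (finishes day 7, plus 3-day gap → day 10), asset creation can start at day 10 and finishes at day 22.
Internal playtest cannot start until asset creation (finishes day 22, plus 2-day gap → day 24); the design doc (finishes day 7). The controlling bound is day 24, so internal playtest finishes at 24 + 4 = day 28.
Level scripting cannot start until asset creation (finishes day 22, plus 1-day gap → day 23); the design doc (finishes day 7, plus 1-day gap → day 8). The controlling bound is day 23, so level scripting finishes at 23 + 6 = day 29.
Balance pass cannot start until level scripting (finishes day 29, plus 1-day gap → day 30); asset creation (finishes day 22); internal playtest (finishes day 28). The controlling bound is day 30, so balance pass finishes at 30 + 6 = day 36.
Patch build cannot begin until balance pass (finishes day 36). It runs from day 36 to 36 + 12 = day 48.
Localization cannot start until balance pass (finishes day 36); asset creation (finishes day 22). The controlling bound is day 36, so localization finishes at 36 + 5 = day 41.
Cert submission has to wait for localization (finishes day 41); asset creation (finishes day 22, plus 2-day gap → day 24); internal playtest (finishes day 28). The latest of these is day 41, so cert submission runs day 41 to 41 + 7 = day 48.
All tasks are finished once the last one completes. Finish times: The design doc at 7, Asset creation at 22, Level scripting at 29, Internal playtest at 28, Balance pass at 36, Localization at 41, Cert submission at 48, Patch build at 48. The latest is day 48.

48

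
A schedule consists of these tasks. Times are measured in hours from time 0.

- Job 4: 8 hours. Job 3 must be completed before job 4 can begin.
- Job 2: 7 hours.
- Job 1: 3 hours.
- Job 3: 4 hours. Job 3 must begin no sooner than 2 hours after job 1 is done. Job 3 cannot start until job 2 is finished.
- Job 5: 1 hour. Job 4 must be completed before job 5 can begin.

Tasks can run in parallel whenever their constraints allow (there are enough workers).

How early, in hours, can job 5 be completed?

Job 2 has no prerequisites, so it starts at hour 0 and finishes at hour 7.
Job 1 has no prerequisites, so it starts at hour 0 and finishes at hour 3.
Job 3 needs all of job 1 (finishes hour 3, plus 2-hour gap → hour 5); job 2 (finishes hour 7). That puts its earliest start at hour 7; it finishes at 7 + 4 = hour 11.
After job 3 (finishes hour 11), job 4 can start at hour 11 and finishes at hour 19.
After job 4 (finishes hour 19), job 5 can start at hour 19 and finishes at hour 20.

20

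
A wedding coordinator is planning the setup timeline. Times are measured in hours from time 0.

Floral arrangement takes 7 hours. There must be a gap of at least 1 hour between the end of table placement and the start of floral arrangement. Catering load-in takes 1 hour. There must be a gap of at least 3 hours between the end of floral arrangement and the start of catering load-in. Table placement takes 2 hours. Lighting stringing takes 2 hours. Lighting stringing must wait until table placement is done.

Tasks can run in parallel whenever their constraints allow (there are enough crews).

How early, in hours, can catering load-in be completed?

14

Table placement has no prerequisites, so it starts at hour 0 and finishes at hour 2.
After table placement (finishes hour 2, plus 1-hour gap → hour 3), floral arrangement can start at hour 3 and finishes at hour 10.
After floral arrangement (finishes hour 10, plus 3-hour gap → hour 13), catering load-in can start at hour 13 and finishes at hour 14.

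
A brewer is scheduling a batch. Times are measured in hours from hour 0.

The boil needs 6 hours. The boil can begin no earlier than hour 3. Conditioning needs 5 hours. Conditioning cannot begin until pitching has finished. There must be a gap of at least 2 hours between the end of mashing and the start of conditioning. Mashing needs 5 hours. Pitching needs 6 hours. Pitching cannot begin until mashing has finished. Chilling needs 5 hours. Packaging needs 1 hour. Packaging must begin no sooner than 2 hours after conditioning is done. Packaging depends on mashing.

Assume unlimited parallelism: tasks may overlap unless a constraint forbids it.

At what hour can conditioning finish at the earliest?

Mashing has no prerequisites, so it starts at hour 0 and finishes at hour 5.
Pitching cannot begin until mashing (finishes hour 5). It runs from hour 5 to 5 + 6 = hour 11.
Conditioning cannot start until pitching (finishes hour 11); mashing (finishes hour 5, plus 2-hour gap → hour 7). The controlling bound is hour 11, so conditioning finishes at 11 + 5 = hour 16.

16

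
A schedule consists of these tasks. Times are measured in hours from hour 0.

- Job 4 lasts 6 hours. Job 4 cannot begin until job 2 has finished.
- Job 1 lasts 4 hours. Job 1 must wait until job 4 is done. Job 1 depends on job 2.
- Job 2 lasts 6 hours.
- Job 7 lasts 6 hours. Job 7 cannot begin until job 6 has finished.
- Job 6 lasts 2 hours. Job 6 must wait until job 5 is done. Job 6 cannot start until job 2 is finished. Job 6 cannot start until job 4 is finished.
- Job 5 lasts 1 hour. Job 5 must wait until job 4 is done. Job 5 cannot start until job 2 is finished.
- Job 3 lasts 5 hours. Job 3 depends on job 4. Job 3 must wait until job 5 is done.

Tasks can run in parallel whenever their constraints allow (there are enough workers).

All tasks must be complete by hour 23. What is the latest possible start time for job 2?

2

To finish by hour 23, job 1 (duration 4) must start no later than hour 19.
Nothing follows job 3; the deadline of hour 23 is its only limit. It must start by 23 − 5 = hour 18.
Job 7 must finish by hour 23; it takes 6 hours, so it must start by 23 − 6 = hour 17.
Since job 7 (must start by hour 17) depends on it, job 6 must finish by hour 17. Backing off its 2-hour duration gives a latest start of hour 15.
Job 5 must finish in time for job 3 (must start by hour 18); job 6 (must start by hour 15). The tightest is hour 15, so job 5 must start by 15 − 1 = hour 14.
Job 4 feeds job 1 (must start by hour 19); job 3 (must start by hour 18); job 5 (must start by hour 14); job 6 (must start by hour 15). Taking the minimum, job 4 must finish by hour 14 and start by 14 − 6 = hour 8.
Job 2 must finish in time for job 1 (must start by hour 19); job 4 (must start by hour 8); job 5 (must start by hour 14); job 6 (must start by hour 15). The tightest is hour 8, so job 2 must start by 8 − 6 = hour 2.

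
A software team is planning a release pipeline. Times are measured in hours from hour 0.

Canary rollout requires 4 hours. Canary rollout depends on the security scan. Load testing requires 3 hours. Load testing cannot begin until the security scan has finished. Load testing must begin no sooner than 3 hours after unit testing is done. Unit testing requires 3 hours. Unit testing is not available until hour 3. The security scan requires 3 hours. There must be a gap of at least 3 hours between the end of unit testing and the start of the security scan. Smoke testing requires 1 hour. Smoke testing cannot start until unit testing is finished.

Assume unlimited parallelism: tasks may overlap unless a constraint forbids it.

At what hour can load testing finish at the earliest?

Unit testing cannot begin until its own release at hour 3. It runs from hour 3 to 3 + 3 = hour 6.
The security scan waits on unit testing (finishes hour 6, plus 3-hour gap → hour 9), so it starts at hour 9 and finishes at 9 + 3 = hour 12.
Load testing cannot start until the security scan (finishes hour 12); unit testing (finishes hour 6, plus 3-hour gap → hour 9). The controlling bound is hour 12, so load testing finishes at 12 + 3 = hour 15.

15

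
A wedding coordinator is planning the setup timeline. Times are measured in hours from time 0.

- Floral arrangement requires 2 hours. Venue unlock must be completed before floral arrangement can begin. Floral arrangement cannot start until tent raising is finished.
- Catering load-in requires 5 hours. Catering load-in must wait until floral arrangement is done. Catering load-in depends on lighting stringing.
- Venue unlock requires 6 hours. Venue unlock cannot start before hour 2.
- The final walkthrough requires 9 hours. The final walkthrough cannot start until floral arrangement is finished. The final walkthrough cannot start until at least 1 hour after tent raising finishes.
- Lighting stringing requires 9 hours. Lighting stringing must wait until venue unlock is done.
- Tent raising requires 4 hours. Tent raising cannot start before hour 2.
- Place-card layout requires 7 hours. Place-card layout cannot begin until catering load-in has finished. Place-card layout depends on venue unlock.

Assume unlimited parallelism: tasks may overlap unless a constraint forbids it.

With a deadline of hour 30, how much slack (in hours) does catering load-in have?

Tent raising waits on its own release at hour 2, so it starts at hour 2 and finishes at 2 + 4 = hour 6.
Venue unlock cannot begin until its own release at hour 2. It runs from hour 2 to 2 + 6 = hour 8.
After venue unlock (finishes hour 8), lighting stringing can start at hour 8 and finishes at hour 17.
Floral arrangement has to wait for venue unlock (finishes hour 8); tent raising (finishes hour 6). The latest of these is hour 8, so floral arrangement runs hour 8 to 8 + 2 = hour 10.
Catering load-in has to wait for floral arrangement (finishes hour 10); lighting stringing (finishes hour 17). The latest of these is hour 17, so catering load-in runs hour 17 to 17 + 5 = hour 22.

Working backward from the deadline:
Place-card layout has no dependents, so it just needs to finish by hour 30. Starting by 30 − 7 = hour 23 achieves that.
Catering load-in must finish before place-card layout (must start by hour 23). With a 5-hour duration, catering load-in must start by 23 − 5 = hour 18.
So catering load-in can start as early as hour 17 and as late as hour 18, giving 18 − 17 = 1 hour of slack.

1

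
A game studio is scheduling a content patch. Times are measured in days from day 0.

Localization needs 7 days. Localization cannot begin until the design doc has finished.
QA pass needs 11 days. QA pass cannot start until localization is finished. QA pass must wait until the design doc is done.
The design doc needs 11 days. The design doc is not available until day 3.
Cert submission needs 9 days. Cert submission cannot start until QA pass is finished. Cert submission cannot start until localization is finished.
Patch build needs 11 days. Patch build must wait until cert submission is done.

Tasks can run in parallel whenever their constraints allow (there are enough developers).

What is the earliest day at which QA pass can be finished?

32

After its own release at day 3, the design doc can start at day 3 and finishes at day 14.
Localization cannot begin until the design doc (finishes day 14). It runs from day 14 to 14 + 7 = day 21.
QA pass has to wait for localization (finishes day 21); the design doc (finishes day 14). The latest of these is day 21, so QA pass runs day 21 to 21 + 11 = day 32.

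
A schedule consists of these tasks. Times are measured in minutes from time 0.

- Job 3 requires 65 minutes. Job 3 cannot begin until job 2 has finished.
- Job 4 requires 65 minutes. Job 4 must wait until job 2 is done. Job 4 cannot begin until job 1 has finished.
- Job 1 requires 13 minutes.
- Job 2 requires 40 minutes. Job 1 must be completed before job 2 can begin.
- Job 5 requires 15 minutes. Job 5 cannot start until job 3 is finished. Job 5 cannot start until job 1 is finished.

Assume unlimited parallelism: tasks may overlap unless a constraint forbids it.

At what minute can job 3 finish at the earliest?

Job 1 can start immediately at minute 0; it finishes at minute 13.
Job 2 cannot begin until job 1 (finishes minute 13). It runs from minute 13 to 13 + 40 = minute 53.
Job 3 cannot begin until job 2 (finishes minute 53). It runs from minute 53 to 53 + 65 = minute 118.

118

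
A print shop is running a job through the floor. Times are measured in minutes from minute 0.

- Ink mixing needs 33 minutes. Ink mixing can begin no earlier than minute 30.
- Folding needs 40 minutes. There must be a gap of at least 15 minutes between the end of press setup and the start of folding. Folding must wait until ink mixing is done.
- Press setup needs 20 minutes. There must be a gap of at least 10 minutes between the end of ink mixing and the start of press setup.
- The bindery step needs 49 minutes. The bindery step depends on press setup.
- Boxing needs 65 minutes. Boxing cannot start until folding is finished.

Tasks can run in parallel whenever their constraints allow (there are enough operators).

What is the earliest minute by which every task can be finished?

Ink mixing cannot begin until its own release at minute 30. It runs from minute 30 to 30 + 33 = minute 63.
Press setup waits on ink mixing (finishes minute 63, plus 10-minute gap → minute 73), so it starts at minute 73 and finishes at 73 + 20 = minute 93.
The bindery step waits on press setup (finishes minute 93), so it starts at minute 93 and finishes at 93 + 49 = minute 142.
Folding cannot start until press setup (finishes minute 93, plus 15-minute gap → minute 108); ink mixing (finishes minute 63). The controlling bound is minute 108, so folding finishes at 108 + 40 = minute 148.
Boxing waits on folding (finishes minute 148), so it starts at minute 148 and finishes at 148 + 65 = minute 213.
All tasks are finished once the last one completes. Finish times: Ink mixing at 63, Press setup at 93, Folding at 148, The bindery step at 142, Boxing at 213. The latest is minute 213.

213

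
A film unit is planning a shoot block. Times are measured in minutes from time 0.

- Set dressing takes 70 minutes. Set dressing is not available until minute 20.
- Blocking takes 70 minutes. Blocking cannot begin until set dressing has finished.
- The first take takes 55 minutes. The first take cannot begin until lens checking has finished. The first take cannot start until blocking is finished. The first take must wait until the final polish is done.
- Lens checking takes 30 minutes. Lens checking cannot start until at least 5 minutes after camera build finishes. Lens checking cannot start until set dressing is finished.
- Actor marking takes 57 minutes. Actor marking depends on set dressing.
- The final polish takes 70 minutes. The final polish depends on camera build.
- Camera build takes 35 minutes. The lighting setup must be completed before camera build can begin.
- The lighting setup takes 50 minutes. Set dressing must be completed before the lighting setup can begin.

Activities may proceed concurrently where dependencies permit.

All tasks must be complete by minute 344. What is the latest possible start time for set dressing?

64

The first take has no dependents, so it just needs to finish by minute 344. Starting by 344 − 55 = minute 289 achieves that.
Lens checking must finish before the first take (must start by minute 289). With a 30-minute duration, lens checking must start by 289 − 30 = minute 259.
The final polish has to be done before the first take (must start by minute 289). That means finishing by minute 289, i.e. starting by 289 − 70 = minute 219.
Camera build has several dependents: lens checking (must start by minute 259, minus 5-minute gap → minute 254); the final polish (must start by minute 219). The earliest of those limits is minute 219, so camera build must start by 219 − 35 = minute 184.
The lighting setup feeds into camera build (must start by minute 184); so the lighting setup must finish by minute 184 and therefore start by minute 134.
Blocking feeds into the first take (must start by minute 289); so blocking must finish by minute 289 and therefore start by minute 219.
Nothing follows actor marking; the deadline of minute 344 is its only limit. It must start by 344 − 57 = minute 287.
For set dressing: the lighting setup (must start by minute 134); lens checking (must start by minute 259); blocking (must start by minute 219); actor marking (must start by minute 287). The most restrictive is minute 134; with a 70-minute duration, set dressing must start by minute 64.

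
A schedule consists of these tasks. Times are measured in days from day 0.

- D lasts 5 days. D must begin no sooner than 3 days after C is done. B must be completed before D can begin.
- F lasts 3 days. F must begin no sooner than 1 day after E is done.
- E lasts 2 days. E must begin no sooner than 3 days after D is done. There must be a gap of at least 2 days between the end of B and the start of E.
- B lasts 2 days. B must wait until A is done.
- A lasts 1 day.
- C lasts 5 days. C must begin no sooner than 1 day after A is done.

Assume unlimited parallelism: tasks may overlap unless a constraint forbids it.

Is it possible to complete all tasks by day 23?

Nothing blocks A, so it runs from day 0 to day 1.
C waits on A (finishes day 1, plus 1-day gap → day 2), so it starts at day 2 and finishes at 2 + 5 = day 7.
After A (finishes day 1), B can start at day 1 and finishes at day 3.
For D: C (finishes day 7, plus 3-day gap → day 10); B (finishes day 3). Taking the maximum gives a start of day 10, and it finishes at 10 + 5 = day 15.
E cannot start until D (finishes day 15, plus 3-day gap → day 18); B (finishes day 3, plus 2-day gap → day 5). The controlling bound is day 18, so E finishes at 18 + 2 = day 20.
F cannot begin until E (finishes day 20, plus 1-day gap → day 21). It runs from day 21 to 21 + 3 = day 24.
The earliest everything can be done is day 24, which is after the deadline of 23, so it is not possible.

No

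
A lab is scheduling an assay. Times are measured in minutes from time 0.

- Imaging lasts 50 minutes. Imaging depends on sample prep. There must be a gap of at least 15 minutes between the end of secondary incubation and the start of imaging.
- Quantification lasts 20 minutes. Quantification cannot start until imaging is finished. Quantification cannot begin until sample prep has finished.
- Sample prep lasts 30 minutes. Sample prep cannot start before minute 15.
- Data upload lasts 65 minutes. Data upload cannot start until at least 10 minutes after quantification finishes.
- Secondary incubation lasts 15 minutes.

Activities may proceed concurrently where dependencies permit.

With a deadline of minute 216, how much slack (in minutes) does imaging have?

26

Nothing blocks secondary incubation, so it runs from minute 0 to minute 15.
Sample prep waits on its own release at minute 15, so it starts at minute 15 and finishes at 15 + 30 = minute 45.
Imaging cannot start until sample prep (finishes minute 45); secondary incubation (finishes minute 15, plus 15-minute gap → minute 30). The controlling bound is minute 45, so imaging finishes at 45 + 50 = minute 95.

Working backward from the deadline:
Data upload must finish by minute 216; it takes 65 minutes, so it must start by 216 − 65 = minute 151.
Quantification must finish before data upload (must start by minute 151, minus 10-minute gap → minute 141). With a 20-minute duration, quantification must start by 141 − 20 = minute 121.
Imaging must finish before quantification (must start by minute 121). With a 50-minute duration, imaging must start by 121 − 50 = minute 71.
So imaging can start as early as minute 45 and as late as minute 71, giving 71 − 45 = 26 minutes of slack.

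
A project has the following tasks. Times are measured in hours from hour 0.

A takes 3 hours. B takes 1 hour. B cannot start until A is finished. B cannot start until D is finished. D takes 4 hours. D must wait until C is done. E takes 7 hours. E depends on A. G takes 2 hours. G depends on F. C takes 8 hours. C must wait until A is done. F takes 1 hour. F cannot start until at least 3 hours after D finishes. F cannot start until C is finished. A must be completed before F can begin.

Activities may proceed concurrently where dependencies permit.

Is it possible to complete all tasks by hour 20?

No

A can start immediately at hour 0; it finishes at hour 3.
After A (finishes hour 3), E can start at hour 3 and finishes at hour 10.
C waits on A (finishes hour 3), so it starts at hour 3 and finishes at 3 + 8 = hour 11.
After C (finishes hour 11), D can start at hour 11 and finishes at hour 15.
For F: D (finishes hour 15, plus 3-hour gap → hour 18); C (finishes hour 11); A (finishes hour 3). Taking the maximum gives a start of hour 18, and it finishes at 18 + 1 = hour 19.
G waits on F (finishes hour 19), so it starts at hour 19 and finishes at 19 + 2 = hour 21.
B has to wait for A (finishes hour 3); D (finishes hour 15). The latest of these is hour 15, so B runs hour 15 to 15 + 1 = hour 16.
The earliest everything can be done is hour 21, which is after the deadline of 20, so it is not possible.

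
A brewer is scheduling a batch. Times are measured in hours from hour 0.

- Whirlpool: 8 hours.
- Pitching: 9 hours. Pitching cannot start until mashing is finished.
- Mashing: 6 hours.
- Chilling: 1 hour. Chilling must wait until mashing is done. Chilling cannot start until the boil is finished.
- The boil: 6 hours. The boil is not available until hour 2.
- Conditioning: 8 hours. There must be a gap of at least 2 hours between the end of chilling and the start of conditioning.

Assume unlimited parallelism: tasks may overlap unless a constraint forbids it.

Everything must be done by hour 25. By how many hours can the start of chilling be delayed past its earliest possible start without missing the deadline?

The boil cannot begin until its own release at hour 2. It runs from hour 2 to 2 + 6 = hour 8.
Mashing has no prerequisites, so it starts at hour 0 and finishes at hour 6.
Chilling cannot start until mashing (finishes hour 6); the boil (finishes hour 8). The controlling bound is hour 8, so chilling finishes at 8 + 1 = hour 9.

Working backward from the deadline:
Conditioning has no dependents, so it just needs to finish by hour 25. Starting by 25 − 8 = hour 17 achieves that.
Since conditioning (must start by hour 17, minus 2-hour gap → hour 15) depends on it, chilling must finish by hour 15. Backing off its 1-hour duration gives a latest start of hour 14.
So chilling can start as early as hour 8 and as late as hour 14, giving 14 − 8 = 6 hours of slack.

6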